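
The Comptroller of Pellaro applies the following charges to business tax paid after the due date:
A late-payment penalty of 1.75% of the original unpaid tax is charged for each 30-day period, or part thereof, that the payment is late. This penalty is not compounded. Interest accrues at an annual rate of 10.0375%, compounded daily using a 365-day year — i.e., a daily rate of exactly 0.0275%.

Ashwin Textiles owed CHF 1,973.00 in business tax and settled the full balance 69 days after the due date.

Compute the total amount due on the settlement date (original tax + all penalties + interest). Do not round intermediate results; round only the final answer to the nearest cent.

CHF 2,114.37

Penalty periods: ⌈69/30⌉ = 3; penalty = 3 × 1.75% × CHF 1,973.00 = CHF 103.58…
Interest: CHF 1,973.00 × ((1 + 0.000275)^69 − 1) = CHF 1,973.00 × 0.01915351… = CHF 37.7899…
Total = CHF 1,973.00 + CHF 103.5825 + CHF 37.7899… = CHF 2,114.37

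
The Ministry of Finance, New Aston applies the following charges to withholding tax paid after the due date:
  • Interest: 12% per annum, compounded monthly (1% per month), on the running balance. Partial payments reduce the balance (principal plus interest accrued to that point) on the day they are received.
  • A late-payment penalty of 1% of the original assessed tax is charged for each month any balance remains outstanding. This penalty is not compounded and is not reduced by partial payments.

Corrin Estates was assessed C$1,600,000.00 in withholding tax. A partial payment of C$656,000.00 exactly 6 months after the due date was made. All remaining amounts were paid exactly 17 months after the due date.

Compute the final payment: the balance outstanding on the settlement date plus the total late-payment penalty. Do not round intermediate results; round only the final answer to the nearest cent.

Balance at month 6: C$1,600,000.0000 × (1 + 0.01)^6 = C$1,698,432.2410…
After C$656,000.00 payment: C$1,698,432.2410… − C$656,000.00 = C$1,042,432.2410…
Balance at month 17: C$1,042,432.2410… × (1 + 0.01)^11 = C$1,163,008.6548…
Penalty: 17 × 1% × C$1,600,000.00 = C$272,000.00
Final settlement = outstanding balance + penalty = C$1,163,008.6548… + C$272,000.00 = C$1,435,008.65

C$1,435,008.65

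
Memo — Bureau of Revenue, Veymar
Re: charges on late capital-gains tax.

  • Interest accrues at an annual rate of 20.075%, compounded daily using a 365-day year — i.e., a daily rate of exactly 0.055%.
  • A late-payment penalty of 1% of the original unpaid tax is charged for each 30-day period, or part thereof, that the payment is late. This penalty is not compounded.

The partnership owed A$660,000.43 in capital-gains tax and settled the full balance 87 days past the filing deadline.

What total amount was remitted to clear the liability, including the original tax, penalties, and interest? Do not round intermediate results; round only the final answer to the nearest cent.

A$712,140.13

Penalty periods: ⌈87/30⌉ = 3; penalty = 3 × 1% × A$660,000.43 = A$19,800.01…
Interest: A$660,000.43 × ((1 + 0.00055)^87 − 1) = A$660,000.43 × 0.04899949… = A$32,339.6864…
Total = A$660,000.43 + A$19,800.0129 + A$32,339.6864… = A$712,140.13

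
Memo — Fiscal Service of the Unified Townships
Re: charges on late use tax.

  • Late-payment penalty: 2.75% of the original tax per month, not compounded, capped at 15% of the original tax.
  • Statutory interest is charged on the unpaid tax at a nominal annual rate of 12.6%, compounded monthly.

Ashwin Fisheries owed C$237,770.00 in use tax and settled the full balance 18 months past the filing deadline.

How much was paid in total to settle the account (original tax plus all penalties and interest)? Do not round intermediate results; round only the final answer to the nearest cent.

C$322,618.51

Penalty (uncapped): 18 × 2.75% × C$237,770.00 = C$117,696.15; cap = 15% × C$237,770.00 = C$35,665.50 → penalty = C$35,665.50
Interest (12.6%/yr ÷ 12 = 1.05%/month): C$237,770.00 × ((1 + 0.0105)^18 − 1) = C$49,183.0063…
Total = C$237,770.00 + C$35,665.5000 + C$49,183.0063… = C$322,618.51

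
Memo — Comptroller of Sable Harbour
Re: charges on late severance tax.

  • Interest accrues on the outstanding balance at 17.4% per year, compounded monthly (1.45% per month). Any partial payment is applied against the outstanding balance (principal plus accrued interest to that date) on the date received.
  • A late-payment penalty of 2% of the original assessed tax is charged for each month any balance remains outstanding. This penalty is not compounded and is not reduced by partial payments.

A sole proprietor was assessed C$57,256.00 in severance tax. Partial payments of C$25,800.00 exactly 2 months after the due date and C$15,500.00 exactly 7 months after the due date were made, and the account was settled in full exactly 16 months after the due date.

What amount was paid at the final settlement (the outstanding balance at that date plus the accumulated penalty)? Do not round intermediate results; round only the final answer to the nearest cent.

C$41,203.44

Balance at month 2: C$57,256.0000 × (1 + 0.0145)^2 = C$58,928.4621…
After C$25,800.00 payment: C$58,928.4621… − C$25,800.00 = C$33,128.4621…
Balance at month 7: C$33,128.4621… × (1 + 0.0145)^5 = C$35,600.9455…
After C$15,500.00 payment: C$35,600.9455… − C$15,500.00 = C$20,100.9455…
Balance at month 16: C$20,100.9455… × (1 + 0.0145)^9 = C$22,881.5241…
Penalty: 16 × 2% × C$57,256.00 = C$18,321.92
Final settlement = outstanding balance + penalty = C$22,881.5241… + C$18,321.92 = C$41,203.44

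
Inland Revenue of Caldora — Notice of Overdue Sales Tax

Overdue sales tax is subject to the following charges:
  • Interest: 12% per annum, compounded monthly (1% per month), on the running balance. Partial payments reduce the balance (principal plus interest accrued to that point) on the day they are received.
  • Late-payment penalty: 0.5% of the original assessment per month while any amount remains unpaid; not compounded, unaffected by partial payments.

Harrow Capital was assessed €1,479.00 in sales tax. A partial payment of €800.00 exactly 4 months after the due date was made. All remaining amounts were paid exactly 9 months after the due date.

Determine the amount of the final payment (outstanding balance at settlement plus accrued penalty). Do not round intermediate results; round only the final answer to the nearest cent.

Balance at month 4: €1,479.0000 × (1 + 0.01)^4 = €1,539.0533…
After €800.00 payment: €1,539.0533… − €800.00 = €739.0533…
Balance at month 9: €739.0533… × (1 + 0.01)^5 = €776.7525…
Penalty: 9 × 0.5% × €1,479.00 = €66.56…
Final settlement = outstanding balance + penalty = €776.7525… + €66.56… = €843.31

€843.31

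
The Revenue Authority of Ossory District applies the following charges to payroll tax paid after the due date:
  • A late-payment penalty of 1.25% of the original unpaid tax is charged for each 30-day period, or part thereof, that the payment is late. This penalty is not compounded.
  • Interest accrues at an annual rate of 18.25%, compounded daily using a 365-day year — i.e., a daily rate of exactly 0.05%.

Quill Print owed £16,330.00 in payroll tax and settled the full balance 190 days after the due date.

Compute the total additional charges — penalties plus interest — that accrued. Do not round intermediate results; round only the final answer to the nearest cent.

£3,055.88

Penalty periods: ⌈190/30⌉ = 7; penalty = 7 × 1.25% × £16,330.00 = £1,428.88…
Interest: £16,330.00 × ((1 + 0.0005)^190 − 1) = £16,330.00 × 0.09963275… = £1,627.0028…
Penalties + interest = £1,428.8750 + £1,627.0028… = £3,055.88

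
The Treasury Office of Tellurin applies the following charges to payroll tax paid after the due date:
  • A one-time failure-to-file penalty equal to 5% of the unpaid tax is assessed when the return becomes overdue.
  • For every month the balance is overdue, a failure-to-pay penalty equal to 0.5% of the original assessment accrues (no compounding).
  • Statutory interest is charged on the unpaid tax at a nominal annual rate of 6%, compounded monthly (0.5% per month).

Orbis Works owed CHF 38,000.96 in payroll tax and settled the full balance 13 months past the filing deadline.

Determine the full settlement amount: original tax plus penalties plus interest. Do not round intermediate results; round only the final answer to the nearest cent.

CHF 44,916.61

Failure-to-file penalty: 5% × CHF 38,000.96 = CHF 1,900.05…
Failure-to-pay penalty = 0.5% × CHF 38,000.96 × 13 mo = CHF 2,470.06…
Interest: CHF 38,000.96 × ((1 + 0.005)^13 − 1) = CHF 38,000.96 × 0.0669862… = CHF 2,545.5399…
Total = CHF 38,000.96 + CHF 4,370.1104 + CHF 2,545.5399… = CHF 44,916.61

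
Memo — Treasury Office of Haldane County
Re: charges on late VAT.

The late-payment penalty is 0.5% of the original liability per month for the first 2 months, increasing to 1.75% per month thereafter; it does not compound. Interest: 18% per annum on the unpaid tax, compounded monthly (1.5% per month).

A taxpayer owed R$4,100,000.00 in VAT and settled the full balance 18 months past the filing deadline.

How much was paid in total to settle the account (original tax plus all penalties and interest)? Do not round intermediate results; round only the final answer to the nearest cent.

Penalty, months 1–2: 2 × 0.5% × R$4,100,000.00 = R$41,000.00
Penalty, months 3–18: 16 × 1.75% × R$4,100,000.00 = R$1,148,000.00
Interest: R$4,100,000.00 × ((1 + 0.015)^18 − 1) = R$4,100,000.00 × 0.3073406… = R$1,260,096.6069…
Total = R$4,100,000.00 + R$1,189,000.0000 + R$1,260,096.6069… = R$6,549,096.61

R$6,549,096.61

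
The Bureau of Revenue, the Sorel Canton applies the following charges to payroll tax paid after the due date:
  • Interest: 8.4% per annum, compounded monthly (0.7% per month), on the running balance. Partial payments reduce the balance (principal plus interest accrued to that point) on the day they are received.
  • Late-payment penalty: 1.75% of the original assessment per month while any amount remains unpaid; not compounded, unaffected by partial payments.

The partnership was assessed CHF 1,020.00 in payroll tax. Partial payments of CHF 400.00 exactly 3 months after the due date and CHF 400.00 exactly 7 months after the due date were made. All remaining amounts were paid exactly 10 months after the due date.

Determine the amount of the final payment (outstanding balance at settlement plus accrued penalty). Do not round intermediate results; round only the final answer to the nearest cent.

Balance at month 3: CHF 1,020.0000 × (1 + 0.007)^3 = CHF 1,041.5703…
After CHF 400.00 payment: CHF 1,041.5703… − CHF 400.00 = CHF 641.5703…
Balance at month 7: CHF 641.5703… × (1 + 0.007)^4 = CHF 659.7238…
After CHF 400.00 payment: CHF 659.7238… − CHF 400.00 = CHF 259.7238…
Balance at month 10: CHF 259.7238… × (1 + 0.007)^3 = CHF 265.2162…
Penalty: 10 × 1.75% × CHF 1,020.00 = CHF 178.50
Final settlement = outstanding balance + penalty = CHF 265.2162… + CHF 178.50 = CHF 443.72

CHF 443.72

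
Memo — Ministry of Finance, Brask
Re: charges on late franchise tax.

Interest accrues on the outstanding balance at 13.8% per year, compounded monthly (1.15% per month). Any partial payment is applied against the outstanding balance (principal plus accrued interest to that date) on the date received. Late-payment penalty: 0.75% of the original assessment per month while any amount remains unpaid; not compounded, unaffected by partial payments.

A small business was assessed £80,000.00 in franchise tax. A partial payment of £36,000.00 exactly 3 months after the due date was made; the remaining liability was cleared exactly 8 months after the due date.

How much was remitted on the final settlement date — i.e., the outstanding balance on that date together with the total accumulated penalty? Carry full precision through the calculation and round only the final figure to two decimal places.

Balance at month 3: £80,000.0000 × (1 + 0.0115)^3 = £82,791.8617…
After £36,000.00 payment: £82,791.8617… − £36,000.00 = £46,791.8617…
Balance at month 8: £46,791.8617… × (1 + 0.0115)^5 = £49,544.9917…
Penalty: 8 × 0.75% × £80,000.00 = £4,800.00
Final settlement = outstanding balance + penalty = £49,544.9917… + £4,800.00 = £54,344.99

£54,344.99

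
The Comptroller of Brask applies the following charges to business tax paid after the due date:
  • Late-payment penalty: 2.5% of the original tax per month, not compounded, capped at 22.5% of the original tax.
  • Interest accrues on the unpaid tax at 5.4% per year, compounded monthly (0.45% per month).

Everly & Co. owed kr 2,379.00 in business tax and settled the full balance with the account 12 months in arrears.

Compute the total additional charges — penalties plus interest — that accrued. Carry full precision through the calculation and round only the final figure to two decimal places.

kr 666.97

Penalty (uncapped): 12 × 2.5% × kr 2,379.00 = kr 713.70; cap = 22.5% × kr 2,379.00 = kr 535.28… → penalty = kr 535.28…
Interest: kr 2,379.00 × ((1 + 0.0045)^12 − 1) = kr 2,379.00 × 0.0553568… = kr 131.6937…
Penalties + interest = kr 535.2750 + kr 131.6937… = kr 666.97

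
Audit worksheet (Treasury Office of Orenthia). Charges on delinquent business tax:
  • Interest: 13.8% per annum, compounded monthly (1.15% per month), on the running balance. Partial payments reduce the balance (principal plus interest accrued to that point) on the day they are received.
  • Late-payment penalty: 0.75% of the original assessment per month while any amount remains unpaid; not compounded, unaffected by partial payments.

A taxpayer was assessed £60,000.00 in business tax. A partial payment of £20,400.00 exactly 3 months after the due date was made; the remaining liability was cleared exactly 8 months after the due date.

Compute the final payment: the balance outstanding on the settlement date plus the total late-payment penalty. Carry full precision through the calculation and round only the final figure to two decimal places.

Balance at month 3: £60,000.0000 × (1 + 0.0115)^3 = £62,093.8963…
After £20,400.00 payment: £62,093.8963… − £20,400.00 = £41,693.8963…
Balance at month 8: £41,693.8963… × (1 + 0.0115)^5 = £44,147.0732…
Penalty: 8 × 0.75% × £60,000.00 = £3,600.00
Final settlement = outstanding balance + penalty = £44,147.0732… + £3,600.00 = £47,747.07

£47,747.07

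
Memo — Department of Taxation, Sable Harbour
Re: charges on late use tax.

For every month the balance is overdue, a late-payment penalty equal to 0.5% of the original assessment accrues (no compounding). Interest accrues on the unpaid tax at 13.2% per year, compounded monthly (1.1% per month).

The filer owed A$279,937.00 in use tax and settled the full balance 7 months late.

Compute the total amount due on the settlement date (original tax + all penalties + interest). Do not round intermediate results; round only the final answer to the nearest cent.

A$312,014.45

Late-payment penalty: 7 × 0.5% × A$279,937.00 = A$9,797.80…
Interest: A$279,937.00 × ((1 + 0.011)^7 − 1) = A$279,937.00 × 0.0795881… = A$22,279.6542…
Total = A$279,937.00 + A$9,797.7950 + A$22,279.6542… = A$312,014.45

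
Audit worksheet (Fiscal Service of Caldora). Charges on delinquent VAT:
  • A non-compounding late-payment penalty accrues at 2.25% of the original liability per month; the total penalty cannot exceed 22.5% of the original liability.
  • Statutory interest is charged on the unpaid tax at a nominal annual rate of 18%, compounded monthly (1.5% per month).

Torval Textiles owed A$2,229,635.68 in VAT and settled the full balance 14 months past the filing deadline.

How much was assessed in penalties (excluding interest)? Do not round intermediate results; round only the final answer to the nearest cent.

A$501,668.03

Penalty (uncapped): 14 × 2.25% × A$2,229,635.68 = A$702,335.24…; cap = 22.5% × A$2,229,635.68 = A$501,668.03… → penalty = A$501,668.03…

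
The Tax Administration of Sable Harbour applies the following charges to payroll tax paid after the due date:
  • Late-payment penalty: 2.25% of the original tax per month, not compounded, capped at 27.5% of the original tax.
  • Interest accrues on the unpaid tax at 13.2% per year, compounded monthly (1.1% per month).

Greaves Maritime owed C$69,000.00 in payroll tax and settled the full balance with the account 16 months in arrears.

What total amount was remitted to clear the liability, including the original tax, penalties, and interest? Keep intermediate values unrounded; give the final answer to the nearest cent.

C$101,174.20

Penalty (uncapped): 16 × 2.25% × C$69,000.00 = C$24,840.00; cap = 27.5% × C$69,000.00 = C$18,975.00 → penalty = C$18,975.00
Interest: C$69,000.00 × ((1 + 0.011)^16 − 1) = C$69,000.00 × 0.1912927… = C$13,199.1980…
Total = C$69,000.00 + C$18,975.0000 + C$13,199.1980… = C$101,174.20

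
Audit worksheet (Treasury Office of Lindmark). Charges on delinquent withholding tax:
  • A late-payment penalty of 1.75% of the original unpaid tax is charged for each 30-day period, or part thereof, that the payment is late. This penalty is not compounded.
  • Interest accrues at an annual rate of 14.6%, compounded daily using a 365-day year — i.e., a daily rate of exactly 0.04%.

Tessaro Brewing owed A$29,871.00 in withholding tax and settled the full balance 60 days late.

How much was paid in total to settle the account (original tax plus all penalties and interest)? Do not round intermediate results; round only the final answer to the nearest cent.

Penalty periods: ⌈60/30⌉ = 2; penalty = 2 × 1.75% × A$29,871.00 = A$1,045.49…
Interest: A$29,871.00 × ((1 + 0.0004)^60 − 1) = A$29,871.00 × 0.02428540… = A$725.4293…
Total = A$29,871.00 + A$1,045.4850 + A$725.4293… = A$31,641.91

A$31,641.91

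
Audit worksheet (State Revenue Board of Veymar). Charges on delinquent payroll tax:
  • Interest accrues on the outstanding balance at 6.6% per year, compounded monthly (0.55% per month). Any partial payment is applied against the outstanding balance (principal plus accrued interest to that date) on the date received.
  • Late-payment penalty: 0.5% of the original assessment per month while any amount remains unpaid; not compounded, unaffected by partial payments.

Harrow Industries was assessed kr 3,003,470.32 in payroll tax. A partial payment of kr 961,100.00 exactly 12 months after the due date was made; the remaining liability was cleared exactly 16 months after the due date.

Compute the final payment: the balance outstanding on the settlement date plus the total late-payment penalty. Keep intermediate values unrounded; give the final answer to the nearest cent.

kr 2,536,821.55

Balance at month 12: kr 3,003,470.3200 × (1 + 0.0055)^12 = kr 3,207,807.0966…
After kr 961,100.00 payment: kr 3,207,807.0966… − kr 961,100.00 = kr 2,246,707.0966…
Balance at month 16: kr 2,246,707.0966… × (1 + 0.0055)^4 = kr 2,296,543.9273…
Penalty: 16 × 0.5% × kr 3,003,470.32 = kr 240,277.63…
Final settlement = outstanding balance + penalty = kr 2,296,543.9273… + kr 240,277.63… = kr 2,536,821.55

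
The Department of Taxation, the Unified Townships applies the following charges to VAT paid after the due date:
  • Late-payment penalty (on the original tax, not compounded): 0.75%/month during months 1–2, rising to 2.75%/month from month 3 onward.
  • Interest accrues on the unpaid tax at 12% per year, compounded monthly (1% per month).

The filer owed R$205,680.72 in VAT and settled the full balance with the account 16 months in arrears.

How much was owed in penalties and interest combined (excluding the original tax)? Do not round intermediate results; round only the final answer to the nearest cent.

Penalty, months 1–2: 2 × 0.75% × R$205,680.72 = R$3,085.21…
Penalty, months 3–16: 14 × 2.75% × R$205,680.72 = R$79,187.08…
Interest: R$205,680.72 × ((1 + 0.01)^16 − 1) = R$205,680.72 × 0.1725786… = R$35,496.0999…
Penalties + interest = R$82,272.2880 + R$35,496.0999… = R$117,768.39

R$117,768.39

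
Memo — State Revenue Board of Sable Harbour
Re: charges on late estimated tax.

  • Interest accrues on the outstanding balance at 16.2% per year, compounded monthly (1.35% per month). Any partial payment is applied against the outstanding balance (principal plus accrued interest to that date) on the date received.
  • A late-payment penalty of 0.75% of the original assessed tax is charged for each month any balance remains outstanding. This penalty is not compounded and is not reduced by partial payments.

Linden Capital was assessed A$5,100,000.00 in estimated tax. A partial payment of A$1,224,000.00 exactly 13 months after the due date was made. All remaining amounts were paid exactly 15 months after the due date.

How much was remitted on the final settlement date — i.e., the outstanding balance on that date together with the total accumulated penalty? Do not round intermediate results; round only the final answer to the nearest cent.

A$5,552,771.35

Balance at month 13: A$5,100,000.0000 × (1 + 0.0135)^13 = A$6,071,261.8686…
After A$1,224,000.00 payment: A$6,071,261.8686… − A$1,224,000.00 = A$4,847,261.8686…
Balance at month 15: A$4,847,261.8686… × (1 + 0.0135)^2 = A$4,979,021.3525…
Penalty: 15 × 0.75% × A$5,100,000.00 = A$573,750.00
Final settlement = outstanding balance + penalty = A$4,979,021.3525… + A$573,750.00 = A$5,552,771.35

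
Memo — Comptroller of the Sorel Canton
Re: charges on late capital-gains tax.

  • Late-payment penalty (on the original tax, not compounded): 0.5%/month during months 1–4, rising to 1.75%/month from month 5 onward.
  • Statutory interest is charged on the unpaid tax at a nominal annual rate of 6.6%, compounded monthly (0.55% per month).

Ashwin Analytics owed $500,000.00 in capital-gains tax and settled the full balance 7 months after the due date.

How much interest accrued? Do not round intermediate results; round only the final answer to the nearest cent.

$19,570.55

Interest: $500,000.00 × ((1 + 0.0055)^7 − 1) = $500,000.00 × 0.0391411… = $19,570.5526…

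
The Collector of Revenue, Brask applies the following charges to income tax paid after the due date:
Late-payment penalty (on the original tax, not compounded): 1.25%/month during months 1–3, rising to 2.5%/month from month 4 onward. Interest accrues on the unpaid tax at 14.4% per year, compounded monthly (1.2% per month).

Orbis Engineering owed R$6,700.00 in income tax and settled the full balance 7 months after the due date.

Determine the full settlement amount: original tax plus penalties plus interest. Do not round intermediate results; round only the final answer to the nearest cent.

Penalty, months 1–3: 3 × 1.25% × R$6,700.00 = R$251.25
Penalty, months 4–7: 4 × 2.5% × R$6,700.00 = R$670.00
Interest: R$6,700.00 × ((1 + 0.012)^7 − 1) = R$6,700.00 × 0.0870852… = R$583.4709…
Total = R$6,700.00 + R$921.2500 + R$583.4709… = R$8,204.72

R$8,204.72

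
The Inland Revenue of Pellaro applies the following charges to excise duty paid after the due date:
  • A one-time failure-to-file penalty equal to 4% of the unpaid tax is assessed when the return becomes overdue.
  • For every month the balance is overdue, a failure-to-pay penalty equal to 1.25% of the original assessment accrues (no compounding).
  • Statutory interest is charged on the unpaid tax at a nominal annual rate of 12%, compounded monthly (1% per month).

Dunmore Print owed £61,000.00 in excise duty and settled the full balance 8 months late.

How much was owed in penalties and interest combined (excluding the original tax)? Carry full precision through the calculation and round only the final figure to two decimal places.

Failure-to-file penalty: 4% × £61,000.00 = £2,440.00
Failure-to-pay penalty: 8 × 1.25% × £61,000.00 = £6,100.00
Interest: £61,000.00 × ((1 + 0.01)^8 − 1) = £61,000.00 × 0.0828567… = £5,054.2590…
Penalties + interest = £8,540.0000 + £5,054.2590… = £13,594.26

£13,594.26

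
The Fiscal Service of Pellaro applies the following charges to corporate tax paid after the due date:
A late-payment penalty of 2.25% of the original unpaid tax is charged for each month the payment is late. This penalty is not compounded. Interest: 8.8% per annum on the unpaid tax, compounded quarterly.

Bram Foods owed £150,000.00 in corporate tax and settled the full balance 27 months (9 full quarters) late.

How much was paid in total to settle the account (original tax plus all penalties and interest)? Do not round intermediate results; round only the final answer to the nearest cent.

Late-payment penalty = 2.25% × £150,000.00 × 27 mo = £91,125.00
Interest (8.8%/yr ÷ 4 = 2.2%/quarter): £150,000.00 × ((1 + 0.022)^9 − 1) = £32,452.2911…
Total = £150,000.00 + £91,125.0000 + £32,452.2911… = £273,577.29

£273,577.29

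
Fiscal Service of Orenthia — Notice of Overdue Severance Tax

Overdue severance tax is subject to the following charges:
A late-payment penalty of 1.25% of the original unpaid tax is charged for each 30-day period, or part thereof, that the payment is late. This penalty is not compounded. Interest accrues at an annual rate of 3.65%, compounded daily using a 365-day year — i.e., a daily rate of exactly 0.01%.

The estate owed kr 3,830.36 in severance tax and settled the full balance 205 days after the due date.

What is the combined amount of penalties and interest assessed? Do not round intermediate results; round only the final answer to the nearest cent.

kr 414.49

Penalty periods: ⌈205/30⌉ = 7; penalty = 7 × 1.25% × kr 3,830.36 = kr 335.16…
Interest: kr 3,830.36 × ((1 + 0.0001)^205 − 1) = kr 3,830.36 × 0.02071052… = kr 79.3288…
Penalties + interest = kr 335.1565 + kr 79.3288… = kr 414.49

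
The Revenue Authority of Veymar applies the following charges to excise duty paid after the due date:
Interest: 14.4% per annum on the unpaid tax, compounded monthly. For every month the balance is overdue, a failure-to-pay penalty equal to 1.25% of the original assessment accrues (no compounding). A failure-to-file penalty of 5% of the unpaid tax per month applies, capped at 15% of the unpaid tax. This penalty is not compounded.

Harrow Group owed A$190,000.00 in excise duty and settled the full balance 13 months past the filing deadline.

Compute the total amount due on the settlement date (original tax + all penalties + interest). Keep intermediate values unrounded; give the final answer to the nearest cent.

Failure-to-file: 13 × 5% × A$190,000.00 = A$123,500.00, capped at 15% × A$190,000.00 = A$28,500.00
Failure-to-pay penalty: 13 × 1.25% × A$190,000.00 = A$30,875.00
Interest (14.4%/yr ÷ 12 = 1.2%/month): A$190,000.00 × ((1 + 0.012)^13 − 1) = A$31,870.8583…
Total = A$190,000.00 + A$59,375.0000 + A$31,870.8583… = A$281,245.86

A$281,245.86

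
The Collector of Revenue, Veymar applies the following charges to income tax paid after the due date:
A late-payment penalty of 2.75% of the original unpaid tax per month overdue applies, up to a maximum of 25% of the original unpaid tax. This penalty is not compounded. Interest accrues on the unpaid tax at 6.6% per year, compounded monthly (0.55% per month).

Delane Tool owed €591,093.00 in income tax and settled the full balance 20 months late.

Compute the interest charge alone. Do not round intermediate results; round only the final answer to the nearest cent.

Interest: €591,093.00 × ((1 + 0.0055)^20 − 1) = €591,093.00 × 0.1159417… = €68,532.3155…

€68,532.32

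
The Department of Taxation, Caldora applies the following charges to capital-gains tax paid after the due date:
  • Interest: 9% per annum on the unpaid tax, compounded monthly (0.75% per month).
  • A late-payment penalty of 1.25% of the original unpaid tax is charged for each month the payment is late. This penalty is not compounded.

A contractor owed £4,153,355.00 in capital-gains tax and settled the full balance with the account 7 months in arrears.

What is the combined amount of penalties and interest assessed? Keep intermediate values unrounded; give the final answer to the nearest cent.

Late-payment penalty: 7 × 1.25% × £4,153,355.00 = £363,418.56…
Interest: £4,153,355.00 × ((1 + 0.0075)^7 − 1) = £4,153,355.00 × 0.0536961… = £223,019.0770…
Penalties + interest = £363,418.5625 + £223,019.0770… = £586,437.64

£586,437.64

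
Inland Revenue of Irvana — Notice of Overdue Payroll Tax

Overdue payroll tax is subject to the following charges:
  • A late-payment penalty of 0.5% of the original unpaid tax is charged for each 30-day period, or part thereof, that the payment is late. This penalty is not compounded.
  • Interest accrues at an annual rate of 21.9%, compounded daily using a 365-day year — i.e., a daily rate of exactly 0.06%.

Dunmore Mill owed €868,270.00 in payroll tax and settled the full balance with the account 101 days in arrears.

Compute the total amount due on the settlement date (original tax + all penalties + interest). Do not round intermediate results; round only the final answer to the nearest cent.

€939,862.80

Penalty periods: ⌈101/30⌉ = 4; penalty = 4 × 0.5% × €868,270.00 = €17,365.40
Interest: €868,270.00 × ((1 + 0.0006)^101 − 1) = €868,270.00 × 0.06245453… = €54,227.3963…
Total = €868,270.00 + €17,365.4000 + €54,227.3963… = €939,862.80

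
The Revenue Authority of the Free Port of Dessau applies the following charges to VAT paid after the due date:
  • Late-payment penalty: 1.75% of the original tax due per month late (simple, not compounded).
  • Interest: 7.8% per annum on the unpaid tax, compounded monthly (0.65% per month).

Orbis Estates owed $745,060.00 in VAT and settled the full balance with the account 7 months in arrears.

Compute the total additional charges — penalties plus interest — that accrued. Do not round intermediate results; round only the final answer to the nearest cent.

$125,838.34

Late-payment penalty = 1.75% × $745,060.00 × 7 mo = $91,269.85
Interest: $745,060.00 × ((1 + 0.0065)^7 − 1) = $745,060.00 × 0.0463969… = $34,568.4926…
Penalties + interest = $91,269.8500 + $34,568.4926… = $125,838.34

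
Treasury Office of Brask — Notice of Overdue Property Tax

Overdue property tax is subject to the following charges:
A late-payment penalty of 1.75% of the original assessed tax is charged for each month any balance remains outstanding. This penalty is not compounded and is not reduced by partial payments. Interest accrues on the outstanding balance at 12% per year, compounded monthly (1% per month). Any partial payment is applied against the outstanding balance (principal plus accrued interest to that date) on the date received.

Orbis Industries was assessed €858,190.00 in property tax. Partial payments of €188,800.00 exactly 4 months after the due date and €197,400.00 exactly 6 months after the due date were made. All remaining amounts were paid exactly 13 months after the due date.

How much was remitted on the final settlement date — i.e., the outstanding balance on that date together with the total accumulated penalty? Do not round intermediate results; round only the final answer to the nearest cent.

Balance at month 4: €858,190.0000 × (1 + 0.01)^4 = €893,035.9553…
After €188,800.00 payment: €893,035.9553… − €188,800.00 = €704,235.9553…
Balance at month 6: €704,235.9553… × (1 + 0.01)^2 = €718,391.0980…
After €197,400.00 payment: €718,391.0980… − €197,400.00 = €520,991.0980…
Balance at month 13: €520,991.0980… × (1 + 0.01)^7 = €558,572.9743…
Penalty: 13 × 1.75% × €858,190.00 = €195,238.23…
Final settlement = outstanding balance + penalty = €558,572.9743… + €195,238.23… = €753,811.20

€753,811.20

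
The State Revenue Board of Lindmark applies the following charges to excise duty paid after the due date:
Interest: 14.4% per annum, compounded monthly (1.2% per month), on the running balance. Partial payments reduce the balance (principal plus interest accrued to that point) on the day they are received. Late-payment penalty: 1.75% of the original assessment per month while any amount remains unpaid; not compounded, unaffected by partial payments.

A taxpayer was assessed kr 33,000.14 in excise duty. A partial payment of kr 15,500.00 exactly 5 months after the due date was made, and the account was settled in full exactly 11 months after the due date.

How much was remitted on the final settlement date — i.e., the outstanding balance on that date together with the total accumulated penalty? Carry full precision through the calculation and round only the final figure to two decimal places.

kr 27,329.66

Balance at month 5: kr 33,000.1400 × (1 + 0.012)^5 = kr 35,028.2423…
After kr 15,500.00 payment: kr 35,028.2423… − kr 15,500.00 = kr 19,528.2423…
Balance at month 11: kr 19,528.2423… × (1 + 0.012)^6 = kr 20,977.1377…
Penalty: 11 × 1.75% × kr 33,000.14 = kr 6,352.53…
Final settlement = outstanding balance + penalty = kr 20,977.1377… + kr 6,352.53… = kr 27,329.66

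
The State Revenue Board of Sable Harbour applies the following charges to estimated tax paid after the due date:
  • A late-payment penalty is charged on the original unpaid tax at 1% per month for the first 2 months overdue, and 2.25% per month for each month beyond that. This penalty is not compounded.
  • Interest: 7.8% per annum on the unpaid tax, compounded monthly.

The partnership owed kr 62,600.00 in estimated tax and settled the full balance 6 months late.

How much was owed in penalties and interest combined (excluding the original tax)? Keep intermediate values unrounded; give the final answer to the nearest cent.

Penalty, months 1–2: 2 × 1% × kr 62,600.00 = kr 1,252.00
Penalty, months 3–6: 4 × 2.25% × kr 62,600.00 = kr 5,634.00
Interest (7.8%/yr ÷ 12 = 0.65%/month): kr 62,600.00 × ((1 + 0.0065)^6 − 1) = kr 2,481.4183…
Penalties + interest = kr 6,886.0000 + kr 2,481.4183… = kr 9,367.42

kr 9,367.42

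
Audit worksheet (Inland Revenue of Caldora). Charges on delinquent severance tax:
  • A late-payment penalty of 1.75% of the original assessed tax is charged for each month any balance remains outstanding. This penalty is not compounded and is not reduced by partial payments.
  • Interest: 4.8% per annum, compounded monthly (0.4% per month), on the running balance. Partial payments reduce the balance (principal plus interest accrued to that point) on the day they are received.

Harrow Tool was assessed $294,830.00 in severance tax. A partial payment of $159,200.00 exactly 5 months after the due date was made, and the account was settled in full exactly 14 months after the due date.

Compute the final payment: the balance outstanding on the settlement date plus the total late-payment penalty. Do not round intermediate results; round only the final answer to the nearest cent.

Balance at month 5: $294,830.0000 × (1 + 0.004)^5 = $300,773.9619…
After $159,200.00 payment: $300,773.9619… − $159,200.00 = $141,573.9619…
Balance at month 14: $141,573.9619… × (1 + 0.004)^9 = $146,752.9368…
Penalty: 14 × 1.75% × $294,830.00 = $72,233.35
Final settlement = outstanding balance + penalty = $146,752.9368… + $72,233.35 = $218,986.29

$218,986.29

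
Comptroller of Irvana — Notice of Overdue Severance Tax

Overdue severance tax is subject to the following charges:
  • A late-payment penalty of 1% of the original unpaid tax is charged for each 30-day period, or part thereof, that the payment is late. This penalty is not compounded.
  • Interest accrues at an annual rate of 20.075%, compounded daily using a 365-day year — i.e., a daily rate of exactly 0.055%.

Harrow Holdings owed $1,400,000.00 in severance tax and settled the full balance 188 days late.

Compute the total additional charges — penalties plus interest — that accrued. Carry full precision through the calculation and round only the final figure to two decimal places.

$250,464.72

Penalty periods: ⌈188/30⌉ = 7; penalty = 7 × 1% × $1,400,000.00 = $98,000.00
Interest: $1,400,000.00 × ((1 + 0.00055)^188 − 1) = $1,400,000.00 × 0.10890337… = $152,464.7233…
Penalties + interest = $98,000.0000 + $152,464.7233… = $250,464.72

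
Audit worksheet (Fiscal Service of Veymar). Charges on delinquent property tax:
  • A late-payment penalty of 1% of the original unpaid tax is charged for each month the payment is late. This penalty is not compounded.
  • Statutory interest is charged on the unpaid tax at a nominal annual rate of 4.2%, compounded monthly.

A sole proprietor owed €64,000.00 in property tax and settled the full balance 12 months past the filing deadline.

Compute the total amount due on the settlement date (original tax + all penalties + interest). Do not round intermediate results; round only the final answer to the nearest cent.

€74,420.35

Late-payment penalty = 1% × €64,000.00 × 12 mo = €7,680.00
Interest (4.2%/yr ÷ 12 = 0.35%/month): €64,000.00 × ((1 + 0.0035)^12 − 1) = €2,740.3525…
Total = €64,000.00 + €7,680.0000 + €2,740.3525… = €74,420.35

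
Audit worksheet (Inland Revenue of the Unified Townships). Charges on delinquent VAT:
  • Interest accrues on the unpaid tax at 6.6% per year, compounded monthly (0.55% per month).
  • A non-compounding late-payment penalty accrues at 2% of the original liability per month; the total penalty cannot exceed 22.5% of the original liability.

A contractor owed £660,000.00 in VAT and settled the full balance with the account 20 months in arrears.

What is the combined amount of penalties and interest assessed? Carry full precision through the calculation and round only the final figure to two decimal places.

Penalty (uncapped): 20 × 2% × £660,000.00 = £264,000.00; cap = 22.5% × £660,000.00 = £148,500.00 → penalty = £148,500.00
Interest: £660,000.00 × ((1 + 0.0055)^20 − 1) = £660,000.00 × 0.1159417… = £76,521.5089…
Penalties + interest = £148,500.0000 + £76,521.5089… = £225,021.51

£225,021.51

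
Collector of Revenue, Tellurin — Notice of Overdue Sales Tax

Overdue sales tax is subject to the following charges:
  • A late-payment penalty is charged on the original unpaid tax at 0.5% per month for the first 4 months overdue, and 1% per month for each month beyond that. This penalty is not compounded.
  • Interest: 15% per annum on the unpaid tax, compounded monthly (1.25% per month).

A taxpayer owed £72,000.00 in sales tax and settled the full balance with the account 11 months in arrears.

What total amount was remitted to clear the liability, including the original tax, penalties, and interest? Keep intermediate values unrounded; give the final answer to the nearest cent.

Penalty, months 1–4: 4 × 0.5% × £72,000.00 = £1,440.00
Penalty, months 5–11: 7 × 1% × £72,000.00 = £5,040.00
Interest: £72,000.00 × ((1 + 0.0125)^11 − 1) = £72,000.00 × 0.1464242… = £10,542.5435…
Total = £72,000.00 + £6,480.0000 + £10,542.5435… = £89,022.54

£89,022.54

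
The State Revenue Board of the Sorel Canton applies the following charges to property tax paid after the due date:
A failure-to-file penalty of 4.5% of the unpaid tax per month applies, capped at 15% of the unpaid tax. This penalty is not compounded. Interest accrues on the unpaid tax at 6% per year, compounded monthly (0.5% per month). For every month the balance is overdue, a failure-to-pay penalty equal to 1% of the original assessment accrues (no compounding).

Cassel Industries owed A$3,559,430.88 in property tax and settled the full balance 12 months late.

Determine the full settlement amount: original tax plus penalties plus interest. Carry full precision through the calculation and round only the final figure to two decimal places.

Failure-to-file: 12 × 4.5% × A$3,559,430.88 = A$1,922,092.68…, capped at 15% × A$3,559,430.88 = A$533,914.63…
Failure-to-pay penalty = 1% × A$3,559,430.88 × 12 mo = A$427,131.71…
Interest: A$3,559,430.88 × ((1 + 0.005)^12 − 1) = A$3,559,430.88 × 0.0616778… = A$219,537.9082…
Total = A$3,559,430.88 + A$961,046.3376 + A$219,537.9082… = A$4,740,015.13

A$4,740,015.13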